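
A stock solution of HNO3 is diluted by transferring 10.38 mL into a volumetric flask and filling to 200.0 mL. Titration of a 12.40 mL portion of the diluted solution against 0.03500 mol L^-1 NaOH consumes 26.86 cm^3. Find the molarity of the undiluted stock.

n(NaOH) = 0.03500 x 0.02686 = 0.0009401 mol.
n(HNO3) in the aliquot = 0.0009401 mol.
[diluted HNO3] = 0.0009401 / 0.01240 = 0.07581 M.
Dilution factor = 200.0/10.38 = 19.27, so [stock] = 0.07581 x 19.27 = 1.46 M.

1.46 M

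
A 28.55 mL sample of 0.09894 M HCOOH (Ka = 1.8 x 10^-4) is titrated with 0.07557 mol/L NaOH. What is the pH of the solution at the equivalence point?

n(HCOOH) = 0.09894 x 0.02855 = 0.002825 mol; V(NaOH) at equivalence = 0.002825/0.07557 = 0.03738 L.
At equivalence all the acid is converted to HCOO-; total volume = 0.02855 + 0.03738 = 0.06593 L, so [HCOO-] = 0.002825/0.06593 = 0.04285 M.
Kb = Kw/Ka = 1.0e-14 / 1.8 x 10^-4 = 5.56e-11.
[OH^-] = sqrt(Kb x [HCOO-]) = sqrt(5.56e-11 x 0.04285) = 1.54e-6 M.
pOH = 5.81, so pH = 14.00 - 5.81 = 8.19.

8.19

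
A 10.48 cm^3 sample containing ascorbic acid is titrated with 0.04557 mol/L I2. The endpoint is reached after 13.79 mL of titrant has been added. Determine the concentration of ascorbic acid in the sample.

n(I2) = 0.04557 x 0.01379 = 0.0006284 mol.
From the balanced equation, 1 mol I2 reacts with 1 mol ascorbic acid, so n(ascorbic acid) = 0.0006284 x 1/1 = 0.0006284 mol.
[ascorbic acid] = 0.0006284 / 0.01048 L = 0.0600 M.

0.0600 M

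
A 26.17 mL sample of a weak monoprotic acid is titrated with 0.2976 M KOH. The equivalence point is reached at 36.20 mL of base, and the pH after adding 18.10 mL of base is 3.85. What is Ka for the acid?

18.10 mL is half of the equivalence volume, so this is the half-equivalence point where [HA] = [A^-].
At half-equivalence pH = pKa, so pKa = 3.85.
Ka = 10^(-3.85) = 1.4 x 10^-4.

1.4 x 10^-4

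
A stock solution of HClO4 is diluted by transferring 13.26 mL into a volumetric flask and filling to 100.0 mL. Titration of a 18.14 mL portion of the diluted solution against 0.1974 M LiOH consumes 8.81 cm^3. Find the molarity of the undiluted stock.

n(LiOH) = 0.1974 x 0.008810 = 0.001739 mol.
n(HClO4) in the aliquot = 0.001739 mol.
[diluted HClO4] = 0.001739 / 0.01814 = 0.09587 M.
Dilution factor = 100.0/13.26 = 7.541, so [stock] = 0.09587 x 7.541 = 0.723 M.

0.723 M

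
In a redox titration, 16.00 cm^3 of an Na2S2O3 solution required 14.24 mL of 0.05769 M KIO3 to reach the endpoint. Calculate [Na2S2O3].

0.308 M

n(KIO3) = 0.05769 x 0.01424 = 0.0008215 mol.
From the balanced equation, 1 mol KIO3 reacts with 6 mol Na2S2O3, so n(Na2S2O3) = 0.0008215 x 6/1 = 0.004929 mol.
[Na2S2O3] = 0.004929 / 0.01600 L = 0.308 M.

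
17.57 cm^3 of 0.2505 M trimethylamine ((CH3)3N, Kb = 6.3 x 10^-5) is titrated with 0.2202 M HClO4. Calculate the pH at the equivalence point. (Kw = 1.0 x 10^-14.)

5.37

n((CH3)3N) = 0.2505 x 0.01757 = 0.004401 mol; V(HClO4) at equivalence = 0.004401/0.2202 = 0.01999 L.
At equivalence the base is fully converted to (CH3)3NH+; total volume = 0.03756 L, so [(CH3)3NH+] = 0.004401/0.03756 = 0.1172 M.
Ka((CH3)3NH+) = Kw/Kb = 1.0e-14 / 6.3 x 10^-5 = 1.59e-10.
[H^+] = sqrt(Ka x [(CH3)3NH+]) = sqrt(1.59e-10 x 0.1172) = 4.31e-6 M.
pH = -log(4.31e-6) = 5.37.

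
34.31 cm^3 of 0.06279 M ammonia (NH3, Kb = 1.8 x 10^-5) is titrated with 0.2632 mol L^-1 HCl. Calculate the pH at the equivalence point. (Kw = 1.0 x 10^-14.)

5.28

n(NH3) = 0.06279 x 0.03431 = 0.002154 mol; V(HCl) at equivalence = 0.002154/0.2632 = 0.008185 L.
At equivalence the base is fully converted to NH4+; total volume = 0.04250 L, so [NH4+] = 0.002154/0.04250 = 0.05070 M.
Ka(NH4+) = Kw/Kb = 1.0e-14 / 1.8 x 10^-5 = 5.56e-10.
[H^+] = sqrt(Ka x [NH4+]) = sqrt(5.56e-10 x 0.05070) = 5.31e-6 M.
pH = -log(5.31e-6) = 5.28.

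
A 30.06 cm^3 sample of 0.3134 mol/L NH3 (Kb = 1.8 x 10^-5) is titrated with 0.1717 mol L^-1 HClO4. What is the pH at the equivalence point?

n(NH3) = 0.3134 x 0.03006 = 0.009421 mol; V(HClO4) at equivalence = 0.009421/0.1717 = 0.05487 L.
At equivalence the base is fully converted to NH4+; total volume = 0.08493 L, so [NH4+] = 0.009421/0.08493 = 0.1109 M.
Ka(NH4+) = Kw/Kb = 1.0e-14 / 1.8 x 10^-5 = 5.56e-10.
[H^+] = sqrt(Ka x [NH4+]) = sqrt(5.56e-10 x 0.1109) = 7.85e-6 M.
pH = -log(7.85e-6) = 5.11.

5.11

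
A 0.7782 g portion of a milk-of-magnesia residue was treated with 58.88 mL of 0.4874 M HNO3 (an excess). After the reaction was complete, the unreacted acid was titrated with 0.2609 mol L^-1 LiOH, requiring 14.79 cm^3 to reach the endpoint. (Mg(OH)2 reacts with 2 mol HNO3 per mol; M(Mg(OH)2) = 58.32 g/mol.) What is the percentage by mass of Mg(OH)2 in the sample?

93.1%

Total n(HNO3) added = 0.4874 x 0.05888 = 0.02870 mol.
n(LiOH) used = 0.2609 x 0.01479 = 0.003859 mol, which equals the excess n(HNO3).
So n(HNO3) consumed by the sample = 0.02870 - 0.003859 = 0.02484 mol.
n(Mg(OH)2) = 0.02484 / 2 = 0.01242 mol.
mass Mg(OH)2 = 0.01242 x 58.32 = 0.7243 g, so %Mg(OH)2 = 0.7243/0.7782 x 100 = 93.1%.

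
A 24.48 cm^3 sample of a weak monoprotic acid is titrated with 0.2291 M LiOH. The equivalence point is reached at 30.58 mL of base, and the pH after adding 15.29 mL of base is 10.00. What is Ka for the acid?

1.0 x 10^-10

15.29 mL is half of the equivalence volume, so this is the half-equivalence point where [HA] = [A^-].
At half-equivalence pH = pKa, so pKa = 10.00.
Ka = 10^(-10.00) = 1.0 x 10^-10.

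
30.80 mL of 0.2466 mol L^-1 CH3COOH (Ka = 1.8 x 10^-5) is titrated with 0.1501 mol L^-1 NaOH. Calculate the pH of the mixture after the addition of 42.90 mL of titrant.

5.49

Initial n(CH3COOH) = 0.2466 x 0.03080 = 0.007595 mol.
n(NaOH) added = 0.1501 x 0.04290 = 0.006439 mol, converting that many moles of CH3COOH to CH3COO-.
Remaining n(CH3COOH) = 0.001156 mol; n(CH3COO-) = 0.006439 mol.
By Henderson-Hasselbalch, pH = pKa + log([A^-]/[HA]) = 4.74 + log(0.006439/0.001156) = 4.74 + (+0.75) = 5.49.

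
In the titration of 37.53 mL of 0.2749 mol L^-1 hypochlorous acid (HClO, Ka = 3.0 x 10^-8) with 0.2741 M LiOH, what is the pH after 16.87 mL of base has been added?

7.43

Initial n(HClO) = 0.2749 x 0.03753 = 0.01032 mol.
n(LiOH) added = 0.2741 x 0.01687 = 0.004624 mol, converting that many moles of HClO to ClO-.
Remaining n(HClO) = 0.005693 mol; n(ClO-) = 0.004624 mol.
By Henderson-Hasselbalch, pH = pKa + log([A^-]/[HA]) = 7.52 + log(0.004624/0.005693) = 7.52 + (-0.09) = 7.43.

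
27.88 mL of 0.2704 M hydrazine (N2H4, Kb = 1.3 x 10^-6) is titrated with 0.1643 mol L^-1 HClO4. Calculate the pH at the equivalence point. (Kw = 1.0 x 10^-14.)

4.55

n(N2H4) = 0.2704 x 0.02788 = 0.007539 mol; V(HClO4) at equivalence = 0.007539/0.1643 = 0.04588 L.
At equivalence the base is fully converted to N2H5+; total volume = 0.07376 L, so [N2H5+] = 0.007539/0.07376 = 0.1022 M.
Ka(N2H5+) = Kw/Kb = 1.0e-14 / 1.3 x 10^-6 = 7.69e-9.
[H^+] = sqrt(Ka x [N2H5+]) = sqrt(7.69e-9 x 0.1022) = 2.80e-5 M.
pH = -log(2.80e-5) = 4.55.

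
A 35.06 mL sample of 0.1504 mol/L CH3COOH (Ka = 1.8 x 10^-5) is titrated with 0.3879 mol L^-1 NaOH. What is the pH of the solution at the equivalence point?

8.89

n(CH3COOH) = 0.1504 x 0.03506 = 0.005273 mol; V(NaOH) at equivalence = 0.005273/0.3879 = 0.01359 L.
At equivalence all the acid is converted to CH3COO-; total volume = 0.03506 + 0.01359 = 0.04865 L, so [CH3COO-] = 0.005273/0.04865 = 0.1084 M.
Kb = Kw/Ka = 1.0e-14 / 1.8 x 10^-5 = 5.56e-10.
[OH^-] = sqrt(Kb x [CH3COO-]) = sqrt(5.56e-10 x 0.1084) = 7.76e-6 M.
pOH = 5.11, so pH = 14.00 - 5.11 = 8.89.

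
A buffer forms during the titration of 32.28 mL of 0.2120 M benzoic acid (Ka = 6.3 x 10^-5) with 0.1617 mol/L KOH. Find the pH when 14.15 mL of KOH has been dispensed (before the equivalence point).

3.90

Initial n(C6H5COOH) = 0.2120 x 0.03228 = 0.006843 mol.
n(KOH) added = 0.1617 x 0.01415 = 0.002288 mol, converting that many moles of C6H5COOH to C6H5COO-.
Remaining n(C6H5COOH) = 0.004555 mol; n(C6H5COO-) = 0.002288 mol.
By Henderson-Hasselbalch, pH = pKa + log([A^-]/[HA]) = 4.20 + log(0.002288/0.004555) = 4.20 + (-0.30) = 3.90.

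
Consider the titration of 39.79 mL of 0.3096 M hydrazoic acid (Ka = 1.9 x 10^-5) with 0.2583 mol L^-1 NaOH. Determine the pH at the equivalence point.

8.93

n(HN3) = 0.3096 x 0.03979 = 0.01232 mol; V(NaOH) at equivalence = 0.01232/0.2583 = 0.04769 L.
At equivalence all the acid is converted to N3-; total volume = 0.03979 + 0.04769 = 0.08748 L, so [N3-] = 0.01232/0.08748 = 0.1408 M.
Kb = Kw/Ka = 1.0e-14 / 1.9 x 10^-5 = 5.26e-10.
[OH^-] = sqrt(Kb x [N3-]) = sqrt(5.26e-10 x 0.1408) = 8.61e-6 M.
pOH = 5.07, so pH = 14.00 - 5.07 = 8.93.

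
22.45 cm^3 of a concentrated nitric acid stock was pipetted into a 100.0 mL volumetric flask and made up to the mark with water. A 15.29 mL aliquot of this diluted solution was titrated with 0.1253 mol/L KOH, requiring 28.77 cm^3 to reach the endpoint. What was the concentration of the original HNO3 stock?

n(KOH) = 0.1253 x 0.02877 = 0.003605 mol.
n(HNO3) in the aliquot = 0.003605 mol.
[diluted HNO3] = 0.003605 / 0.01529 = 0.2358 M.
Dilution factor = 100.0/22.45 = 4.454, so [stock] = 0.2358 x 4.454 = 1.05 M.

1.05 M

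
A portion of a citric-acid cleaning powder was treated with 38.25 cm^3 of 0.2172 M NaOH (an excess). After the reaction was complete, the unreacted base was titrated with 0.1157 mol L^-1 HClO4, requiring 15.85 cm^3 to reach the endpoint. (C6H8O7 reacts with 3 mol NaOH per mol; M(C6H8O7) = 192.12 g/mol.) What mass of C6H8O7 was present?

0.415 g

Total n(NaOH) added = 0.2172 x 0.03825 = 0.008308 mol.
n(HClO4) used = 0.1157 x 0.01585 = 0.001834 mol, which equals the excess n(NaOH).
So n(NaOH) consumed by the sample = 0.008308 - 0.001834 = 0.006474 mol.
n(C6H8O7) = 0.006474 / 3 = 0.002158 mol.
mass = 0.002158 mol x 192.12 g/mol = 0.415 g.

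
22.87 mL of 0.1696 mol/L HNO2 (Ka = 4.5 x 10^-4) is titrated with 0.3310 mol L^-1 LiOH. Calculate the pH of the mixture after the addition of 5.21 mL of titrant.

3.25

Initial n(HNO2) = 0.1696 x 0.02287 = 0.003879 mol.
n(LiOH) added = 0.3310 x 0.005210 = 0.001725 mol, converting that many moles of HNO2 to NO2-.
Remaining n(HNO2) = 0.002154 mol; n(NO2-) = 0.001725 mol.
By Henderson-Hasselbalch, pH = pKa + log([A^-]/[HA]) = 3.35 + log(0.001725/0.002154) = 3.35 + (-0.10) = 3.25.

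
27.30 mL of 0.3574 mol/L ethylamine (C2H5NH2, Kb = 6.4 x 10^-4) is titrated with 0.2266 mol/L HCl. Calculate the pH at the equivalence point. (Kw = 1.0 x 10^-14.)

n(C2H5NH2) = 0.3574 x 0.02730 = 0.009757 mol; V(HCl) at equivalence = 0.009757/0.2266 = 0.04306 L.
At equivalence the base is fully converted to C2H5NH3+; total volume = 0.07036 L, so [C2H5NH3+] = 0.009757/0.07036 = 0.1387 M.
Ka(C2H5NH3+) = Kw/Kb = 1.0e-14 / 6.4 x 10^-4 = 1.56e-11.
[H^+] = sqrt(Ka x [C2H5NH3+]) = sqrt(1.56e-11 x 0.1387) = 1.47e-6 M.
pH = -log(1.47e-6) = 5.83.

5.83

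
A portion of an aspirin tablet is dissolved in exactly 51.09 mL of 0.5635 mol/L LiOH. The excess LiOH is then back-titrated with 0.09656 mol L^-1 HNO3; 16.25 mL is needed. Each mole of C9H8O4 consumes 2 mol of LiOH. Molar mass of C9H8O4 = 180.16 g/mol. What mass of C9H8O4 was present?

Total n(LiOH) added = 0.5635 x 0.05109 = 0.02879 mol.
n(HNO3) used = 0.09656 x 0.01625 = 0.001569 mol, which equals the excess n(LiOH).
So n(LiOH) consumed by the sample = 0.02879 - 0.001569 = 0.02722 mol.
n(C9H8O4) = 0.02722 / 2 = 0.01361 mol.
mass = 0.01361 mol x 180.16 g/mol = 2.45 g.

2.45 g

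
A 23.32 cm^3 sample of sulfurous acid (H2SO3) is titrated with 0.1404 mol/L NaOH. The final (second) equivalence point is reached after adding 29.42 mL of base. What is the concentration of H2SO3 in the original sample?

n(NaOH) = 0.1404 x 0.02942 = 0.004131 mol.
At the final (second) equivalence point, 2 mol OH^- react per mol H2SO3, so n(H2SO3) = 0.004131 / 2 = 0.002065 mol.
[H2SO3] = 0.002065 / 0.02332 L = 0.0886 M.

0.0886 M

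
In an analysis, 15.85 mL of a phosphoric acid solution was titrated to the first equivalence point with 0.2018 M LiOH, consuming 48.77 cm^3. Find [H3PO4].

0.621 M

n(LiOH) = 0.2018 x 0.04877 = 0.009842 mol.
At the first equivalence point, 1 mol OH^- react per mol H3PO4, so n(H3PO4) = 0.009842 / 1 = 0.009842 mol.
[H3PO4] = 0.009842 / 0.01585 L = 0.621 M.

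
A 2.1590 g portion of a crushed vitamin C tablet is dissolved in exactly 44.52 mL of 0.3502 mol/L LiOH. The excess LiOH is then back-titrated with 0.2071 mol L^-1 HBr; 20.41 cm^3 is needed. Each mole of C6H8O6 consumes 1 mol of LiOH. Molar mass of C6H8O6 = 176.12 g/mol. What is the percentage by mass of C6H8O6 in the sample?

92.7%

Total n(LiOH) added = 0.3502 x 0.04452 = 0.01559 mol.
n(HBr) used = 0.2071 x 0.02041 = 0.004227 mol, which equals the excess n(LiOH).
So n(LiOH) consumed by the sample = 0.01559 - 0.004227 = 0.01136 mol.
n(C6H8O6) = 0.01136 / 1 = 0.01136 mol.
mass C6H8O6 = 0.01136 x 176.12 = 2.001 g, so %C6H8O6 = 2.001/2.1590 x 100 = 92.7%.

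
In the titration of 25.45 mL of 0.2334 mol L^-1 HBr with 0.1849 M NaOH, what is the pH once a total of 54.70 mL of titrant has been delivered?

12.72

n(acid) = 0.2334 x 0.02545 = 0.005940 mol; n(NaOH) added = 0.1849 x 0.05470 = 0.01011 mol.
Base is in excess by 0.01011 - 0.005940 = 0.004174 mol in a total volume of 0.08015 L.
[OH^-] = 0.004174/0.08015 = 0.05208 M, so pOH = 1.28 and pH = 14.00 - 1.28 = 12.72.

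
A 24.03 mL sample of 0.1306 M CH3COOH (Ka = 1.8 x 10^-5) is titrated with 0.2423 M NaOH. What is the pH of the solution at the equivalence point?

8.84

n(CH3COOH) = 0.1306 x 0.02403 = 0.003138 mol; V(NaOH) at equivalence = 0.003138/0.2423 = 0.01295 L.
At equivalence all the acid is converted to CH3COO-; total volume = 0.02403 + 0.01295 = 0.03698 L, so [CH3COO-] = 0.003138/0.03698 = 0.08486 M.
Kb = Kw/Ka = 1.0e-14 / 1.8 x 10^-5 = 5.56e-10.
[OH^-] = sqrt(Kb x [CH3COO-]) = sqrt(5.56e-10 x 0.08486) = 6.87e-6 M.
pOH = 5.16, so pH = 14.00 - 5.16 = 8.84.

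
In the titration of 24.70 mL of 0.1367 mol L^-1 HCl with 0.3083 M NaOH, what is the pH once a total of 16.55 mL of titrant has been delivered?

n(acid) = 0.1367 x 0.02470 = 0.003376 mol; n(NaOH) added = 0.3083 x 0.01655 = 0.005102 mol.
Base is in excess by 0.005102 - 0.003376 = 0.001726 mol in a total volume of 0.04125 L.
[OH^-] = 0.001726/0.04125 = 0.04184 M, so pOH = 1.38 and pH = 14.00 - 1.38 = 12.62.

12.62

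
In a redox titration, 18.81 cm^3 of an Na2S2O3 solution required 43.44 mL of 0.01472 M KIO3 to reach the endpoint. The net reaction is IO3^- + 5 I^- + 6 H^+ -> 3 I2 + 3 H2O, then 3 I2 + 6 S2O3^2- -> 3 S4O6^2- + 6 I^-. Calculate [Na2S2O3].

0.204 M

n(KIO3) = 0.01472 x 0.04344 = 0.0006394 mol.
From the balanced equation, 1 mol KIO3 reacts with 6 mol Na2S2O3, so n(Na2S2O3) = 0.0006394 x 6/1 = 0.003837 mol.
[Na2S2O3] = 0.003837 / 0.01881 L = 0.204 M.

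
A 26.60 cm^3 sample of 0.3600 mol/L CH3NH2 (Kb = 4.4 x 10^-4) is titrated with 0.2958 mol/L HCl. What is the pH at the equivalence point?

5.72

n(CH3NH2) = 0.3600 x 0.02660 = 0.009576 mol; V(HCl) at equivalence = 0.009576/0.2958 = 0.03237 L.
At equivalence the base is fully converted to CH3NH3+; total volume = 0.05897 L, so [CH3NH3+] = 0.009576/0.05897 = 0.1624 M.
Ka(CH3NH3+) = Kw/Kb = 1.0e-14 / 4.4 x 10^-4 = 2.27e-11.
[H^+] = sqrt(Ka x [CH3NH3+]) = sqrt(2.27e-11 x 0.1624) = 1.92e-6 M.
pH = -log(1.92e-6) = 5.72.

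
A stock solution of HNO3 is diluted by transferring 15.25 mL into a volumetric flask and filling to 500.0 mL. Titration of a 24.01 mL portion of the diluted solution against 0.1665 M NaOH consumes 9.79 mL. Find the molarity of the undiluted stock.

n(NaOH) = 0.1665 x 0.009790 = 0.001630 mol.
n(HNO3) in the aliquot = 0.001630 mol.
[diluted HNO3] = 0.001630 / 0.02401 = 0.06789 M.
Dilution factor = 500.0/15.25 = 32.79, so [stock] = 0.06789 x 32.79 = 2.23 M.

2.23 M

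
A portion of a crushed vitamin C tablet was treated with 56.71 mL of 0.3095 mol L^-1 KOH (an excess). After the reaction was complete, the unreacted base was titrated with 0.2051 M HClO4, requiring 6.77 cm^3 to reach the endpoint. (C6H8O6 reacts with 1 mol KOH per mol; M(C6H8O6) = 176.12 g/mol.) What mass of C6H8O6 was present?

2.85 g

Total n(KOH) added = 0.3095 x 0.05671 = 0.01755 mol.
n(HClO4) used = 0.2051 x 0.006770 = 0.001389 mol, which equals the excess n(KOH).
So n(KOH) consumed by the sample = 0.01755 - 0.001389 = 0.01616 mol.
n(C6H8O6) = 0.01616 / 1 = 0.01616 mol.
mass = 0.01616 mol x 176.12 g/mol = 2.85 g.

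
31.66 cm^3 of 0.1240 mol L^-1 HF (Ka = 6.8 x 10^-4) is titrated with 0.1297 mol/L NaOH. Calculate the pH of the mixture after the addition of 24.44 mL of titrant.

3.79

Initial n(HF) = 0.1240 x 0.03166 = 0.003926 mol.
n(NaOH) added = 0.1297 x 0.02444 = 0.003170 mol, converting that many moles of HF to F-.
Remaining n(HF) = 0.0007560 mol; n(F-) = 0.003170 mol.
By Henderson-Hasselbalch, pH = pKa + log([A^-]/[HA]) = 3.17 + log(0.003170/0.0007560) = 3.17 + (+0.62) = 3.79.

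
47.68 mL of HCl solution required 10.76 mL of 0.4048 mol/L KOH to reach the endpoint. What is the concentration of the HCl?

n(KOH) delivered = 0.4048 x 0.01076 = 0.004356 mol.
For a 1:1 reaction, n(HCl) = 0.004356 mol.
[HCl] = 0.004356 mol / 0.04768 L = 0.0914 M.

0.0914 M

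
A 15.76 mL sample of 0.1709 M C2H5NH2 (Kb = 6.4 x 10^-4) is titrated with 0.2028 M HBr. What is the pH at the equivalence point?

5.92

n(C2H5NH2) = 0.1709 x 0.01576 = 0.002693 mol; V(HBr) at equivalence = 0.002693/0.2028 = 0.01328 L.
At equivalence the base is fully converted to C2H5NH3+; total volume = 0.02904 L, so [C2H5NH3+] = 0.002693/0.02904 = 0.09274 M.
Ka(C2H5NH3+) = Kw/Kb = 1.0e-14 / 6.4 x 10^-4 = 1.56e-11.
[H^+] = sqrt(Ka x [C2H5NH3+]) = sqrt(1.56e-11 x 0.09274) = 1.20e-6 M.
pH = -log(1.20e-6) = 5.92.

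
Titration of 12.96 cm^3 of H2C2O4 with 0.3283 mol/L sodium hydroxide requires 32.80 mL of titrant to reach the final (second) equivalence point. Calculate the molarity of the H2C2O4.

0.415 M

n(NaOH) = 0.3283 x 0.03280 = 0.01077 mol.
At the final (second) equivalence point, 2 mol OH^- react per mol H2C2O4, so n(H2C2O4) = 0.01077 / 2 = 0.005384 mol.
[H2C2O4] = 0.005384 / 0.01296 L = 0.415 M.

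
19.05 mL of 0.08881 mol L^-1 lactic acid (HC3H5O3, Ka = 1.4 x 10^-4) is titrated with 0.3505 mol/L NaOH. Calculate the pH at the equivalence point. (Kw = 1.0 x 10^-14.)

n(HC3H5O3) = 0.08881 x 0.01905 = 0.001692 mol; V(NaOH) at equivalence = 0.001692/0.3505 = 0.004827 L.
At equivalence all the acid is converted to C3H5O3-; total volume = 0.01905 + 0.004827 = 0.02388 L, so [C3H5O3-] = 0.001692/0.02388 = 0.07086 M.
Kb = Kw/Ka = 1.0e-14 / 1.4 x 10^-4 = 7.14e-11.
[OH^-] = sqrt(Kb x [C3H5O3-]) = sqrt(7.14e-11 x 0.07086) = 2.25e-6 M.
pOH = 5.65, so pH = 14.00 - 5.65 = 8.35.

8.35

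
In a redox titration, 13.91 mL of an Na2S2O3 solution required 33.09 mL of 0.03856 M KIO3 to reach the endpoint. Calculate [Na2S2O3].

0.550 M

n(KIO3) = 0.03856 x 0.03309 = 0.001276 mol.
From the balanced equation, 1 mol KIO3 reacts with 6 mol Na2S2O3, so n(Na2S2O3) = 0.001276 x 6/1 = 0.007656 mol.
[Na2S2O3] = 0.007656 / 0.01391 L = 0.550 M.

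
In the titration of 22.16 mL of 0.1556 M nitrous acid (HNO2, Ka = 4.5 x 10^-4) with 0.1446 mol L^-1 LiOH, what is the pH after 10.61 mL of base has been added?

Initial n(HNO2) = 0.1556 x 0.02216 = 0.003448 mol.
n(LiOH) added = 0.1446 x 0.01061 = 0.001534 mol, converting that many moles of HNO2 to NO2-.
Remaining n(HNO2) = 0.001914 mol; n(NO2-) = 0.001534 mol.
By Henderson-Hasselbalch, pH = pKa + log([A^-]/[HA]) = 3.35 + log(0.001534/0.001914) = 3.35 + (-0.10) = 3.25.

3.25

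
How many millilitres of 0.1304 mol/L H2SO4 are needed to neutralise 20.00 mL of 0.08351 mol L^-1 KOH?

6.40 mL

n(KOH) = 0.08351 mol/L x 0.02000 L = 0.001670 mol.
The neutralisation is 2 KOH : 1 H2SO4, so n(H2SO4) = 0.001670 x 1/2 = 0.0008351 mol.
V(H2SO4) = 0.0008351 / 0.1304 = 0.006404 L = 6.40 mL.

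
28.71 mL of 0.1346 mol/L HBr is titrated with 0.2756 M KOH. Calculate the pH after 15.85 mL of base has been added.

n(acid) = 0.1346 x 0.02871 = 0.003864 mol; n(KOH) added = 0.2756 x 0.01585 = 0.004368 mol.
Base is in excess by 0.004368 - 0.003864 = 0.0005039 mol in a total volume of 0.04456 L.
[OH^-] = 0.0005039/0.04456 = 0.01131 M, so pOH = 1.95 and pH = 14.00 - 1.95 = 12.05.

12.05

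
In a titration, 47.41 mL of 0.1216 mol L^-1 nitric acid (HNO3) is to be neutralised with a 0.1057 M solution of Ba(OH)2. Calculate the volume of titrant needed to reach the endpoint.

27.3 mL

n(HNO3) = 0.1216 mol/L x 0.04741 L = 0.005765 mol.
The neutralisation is 2 HNO3 : 1 Ba(OH)2, so n(Ba(OH)2) = 0.005765 x 1/2 = 0.002883 mol.
V(Ba(OH)2) = 0.002883 / 0.1057 = 0.02727 L = 27.3 mL.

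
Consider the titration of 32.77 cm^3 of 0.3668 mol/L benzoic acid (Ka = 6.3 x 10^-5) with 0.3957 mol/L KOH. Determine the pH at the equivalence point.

8.74

n(C6H5COOH) = 0.3668 x 0.03277 = 0.01202 mol; V(KOH) at equivalence = 0.01202/0.3957 = 0.03038 L.
At equivalence all the acid is converted to C6H5COO-; total volume = 0.03277 + 0.03038 = 0.06315 L, so [C6H5COO-] = 0.01202/0.06315 = 0.1904 M.
Kb = Kw/Ka = 1.0e-14 / 6.3 x 10^-5 = 1.59e-10.
[OH^-] = sqrt(Kb x [C6H5COO-]) = sqrt(1.59e-10 x 0.1904) = 5.50e-6 M.
pOH = 5.26, so pH = 14.00 - 5.26 = 8.74.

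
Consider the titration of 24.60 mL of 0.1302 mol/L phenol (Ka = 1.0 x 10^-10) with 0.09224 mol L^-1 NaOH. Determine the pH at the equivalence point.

n(C6H5OH) = 0.1302 x 0.02460 = 0.003203 mol; V(NaOH) at equivalence = 0.003203/0.09224 = 0.03472 L.
At equivalence all the acid is converted to C6H5O-; total volume = 0.02460 + 0.03472 = 0.05932 L, so [C6H5O-] = 0.003203/0.05932 = 0.05399 M.
Kb = Kw/Ka = 1.0e-14 / 1.0 x 10^-10 = 0.000100.
[OH^-] = sqrt(Kb x [C6H5O-]) = sqrt(0.000100 x 0.05399) = 0.00232 M.
pOH = 2.63, so pH = 14.00 - 2.63 = 11.37.

11.37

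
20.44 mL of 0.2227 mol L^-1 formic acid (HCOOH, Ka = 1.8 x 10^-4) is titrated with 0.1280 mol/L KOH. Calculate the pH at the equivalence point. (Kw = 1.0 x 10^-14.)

n(HCOOH) = 0.2227 x 0.02044 = 0.004552 mol; V(KOH) at equivalence = 0.004552/0.1280 = 0.03556 L.
At equivalence all the acid is converted to HCOO-; total volume = 0.02044 + 0.03556 = 0.05600 L, so [HCOO-] = 0.004552/0.05600 = 0.08128 M.
Kb = Kw/Ka = 1.0e-14 / 1.8 x 10^-4 = 5.56e-11.
[OH^-] = sqrt(Kb x [HCOO-]) = sqrt(5.56e-11 x 0.08128) = 2.13e-6 M.
pOH = 5.67, so pH = 14.00 - 5.67 = 8.33.

8.33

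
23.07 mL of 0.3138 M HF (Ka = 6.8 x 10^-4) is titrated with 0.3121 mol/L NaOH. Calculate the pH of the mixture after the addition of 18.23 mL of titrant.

3.73

Initial n(HF) = 0.3138 x 0.02307 = 0.007239 mol.
n(NaOH) added = 0.3121 x 0.01823 = 0.005690 mol, converting that many moles of HF to F-.
Remaining n(HF) = 0.001550 mol; n(F-) = 0.005690 mol.
By Henderson-Hasselbalch, pH = pKa + log([A^-]/[HA]) = 3.17 + log(0.005690/0.001550) = 3.17 + (+0.56) = 3.73.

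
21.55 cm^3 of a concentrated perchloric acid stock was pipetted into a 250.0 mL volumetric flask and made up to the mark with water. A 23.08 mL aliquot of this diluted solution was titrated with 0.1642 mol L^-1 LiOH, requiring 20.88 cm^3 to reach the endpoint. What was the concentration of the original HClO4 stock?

1.72 M

n(LiOH) = 0.1642 x 0.02088 = 0.003428 mol.
n(HClO4) in the aliquot = 0.003428 mol.
[diluted HClO4] = 0.003428 / 0.02308 = 0.1485 M.
Dilution factor = 250.0/21.55 = 11.60, so [stock] = 0.1485 x 11.60 = 1.72 M.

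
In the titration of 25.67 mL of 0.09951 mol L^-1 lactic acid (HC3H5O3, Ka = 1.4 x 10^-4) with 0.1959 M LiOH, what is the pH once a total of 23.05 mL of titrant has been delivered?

12.60

n(acid) = 0.09951 x 0.02567 = 0.002554 mol; n(LiOH) added = 0.1959 x 0.02305 = 0.004515 mol.
Base is in excess by 0.004515 - 0.002554 = 0.001961 mol in a total volume of 0.04872 L.
[OH^-] = 0.001961/0.04872 = 0.04025 M, so pOH = 1.40 and pH = 14.00 - 1.40 = 12.60.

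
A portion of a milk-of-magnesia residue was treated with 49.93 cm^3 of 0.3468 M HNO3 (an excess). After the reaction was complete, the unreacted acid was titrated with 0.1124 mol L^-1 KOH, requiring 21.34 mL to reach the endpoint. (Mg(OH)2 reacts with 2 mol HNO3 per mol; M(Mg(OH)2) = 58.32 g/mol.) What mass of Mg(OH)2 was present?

0.435 g

Total n(HNO3) added = 0.3468 x 0.04993 = 0.01732 mol.
n(KOH) used = 0.1124 x 0.02134 = 0.002399 mol, which equals the excess n(HNO3).
So n(HNO3) consumed by the sample = 0.01732 - 0.002399 = 0.01492 mol.
n(Mg(OH)2) = 0.01492 / 2 = 0.007459 mol.
mass = 0.007459 mol x 58.32 g/mol = 0.435 g.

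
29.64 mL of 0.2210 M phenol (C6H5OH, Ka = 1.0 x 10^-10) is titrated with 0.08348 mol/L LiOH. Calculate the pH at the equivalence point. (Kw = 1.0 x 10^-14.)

11.39

n(C6H5OH) = 0.2210 x 0.02964 = 0.006550 mol; V(LiOH) at equivalence = 0.006550/0.08348 = 0.07847 L.
At equivalence all the acid is converted to C6H5O-; total volume = 0.02964 + 0.07847 = 0.1081 L, so [C6H5O-] = 0.006550/0.1081 = 0.06059 M.
Kb = Kw/Ka = 1.0e-14 / 1.0 x 10^-10 = 0.000100.
[OH^-] = sqrt(Kb x [C6H5O-]) = sqrt(0.000100 x 0.06059) = 0.00246 M.
pOH = 2.61, so pH = 14.00 - 2.61 = 11.39.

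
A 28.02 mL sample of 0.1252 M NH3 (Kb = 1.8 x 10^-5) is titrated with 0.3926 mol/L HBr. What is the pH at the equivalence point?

5.14

n(NH3) = 0.1252 x 0.02802 = 0.003508 mol; V(HBr) at equivalence = 0.003508/0.3926 = 0.008936 L.
At equivalence the base is fully converted to NH4+; total volume = 0.03696 L, so [NH4+] = 0.003508/0.03696 = 0.09493 M.
Ka(NH4+) = Kw/Kb = 1.0e-14 / 1.8 x 10^-5 = 5.56e-10.
[H^+] = sqrt(Ka x [NH4+]) = sqrt(5.56e-10 x 0.09493) = 7.26e-6 M.
pH = -log(7.26e-6) = 5.14.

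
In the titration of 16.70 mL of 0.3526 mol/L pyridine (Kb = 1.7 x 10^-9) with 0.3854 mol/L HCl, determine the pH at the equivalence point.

n(C5H5N) = 0.3526 x 0.01670 = 0.005888 mol; V(HCl) at equivalence = 0.005888/0.3854 = 0.01528 L.
At equivalence the base is fully converted to C5H5NH+; total volume = 0.03198 L, so [C5H5NH+] = 0.005888/0.03198 = 0.1841 M.
Ka(C5H5NH+) = Kw/Kb = 1.0e-14 / 1.7 x 10^-9 = 5.88e-6.
[H^+] = sqrt(Ka x [C5H5NH+]) = sqrt(5.88e-6 x 0.1841) = 0.00104 M.
pH = -log(0.00104) = 2.98.

2.98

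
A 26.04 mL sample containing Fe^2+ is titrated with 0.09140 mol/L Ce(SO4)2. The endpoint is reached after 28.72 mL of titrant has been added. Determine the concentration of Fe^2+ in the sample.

n(Ce(SO4)2) = 0.09140 x 0.02872 = 0.002625 mol.
From the balanced equation, 1 mol Ce(SO4)2 reacts with 1 mol Fe^2+, so n(Fe^2+) = 0.002625 x 1/1 = 0.002625 mol.
[Fe^2+] = 0.002625 / 0.02604 L = 0.101 M.

0.101 M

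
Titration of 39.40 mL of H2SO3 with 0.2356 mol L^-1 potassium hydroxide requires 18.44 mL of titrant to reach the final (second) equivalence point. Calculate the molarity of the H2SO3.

n(KOH) = 0.2356 x 0.01844 = 0.004344 mol.
At the final (second) equivalence point, 2 mol OH^- react per mol H2SO3, so n(H2SO3) = 0.004344 / 2 = 0.002172 mol.
[H2SO3] = 0.002172 / 0.03940 L = 0.0551 M.

0.0551 M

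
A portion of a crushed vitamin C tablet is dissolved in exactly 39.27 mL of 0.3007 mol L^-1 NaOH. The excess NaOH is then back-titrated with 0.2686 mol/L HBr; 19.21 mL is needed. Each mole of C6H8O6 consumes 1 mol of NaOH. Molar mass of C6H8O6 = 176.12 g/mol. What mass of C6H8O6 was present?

1.17 g

Total n(NaOH) added = 0.3007 x 0.03927 = 0.01181 mol.
n(HBr) used = 0.2686 x 0.01921 = 0.005160 mol, which equals the excess n(NaOH).
So n(NaOH) consumed by the sample = 0.01181 - 0.005160 = 0.006649 mol.
n(C6H8O6) = 0.006649 / 1 = 0.006649 mol.
mass = 0.006649 mol x 176.12 g/mol = 1.17 g.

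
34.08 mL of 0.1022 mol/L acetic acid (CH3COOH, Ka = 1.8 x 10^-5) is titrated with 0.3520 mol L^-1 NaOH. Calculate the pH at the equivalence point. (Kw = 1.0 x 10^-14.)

8.82

n(CH3COOH) = 0.1022 x 0.03408 = 0.003483 mol; V(NaOH) at equivalence = 0.003483/0.3520 = 0.009895 L.
At equivalence all the acid is converted to CH3COO-; total volume = 0.03408 + 0.009895 = 0.04397 L, so [CH3COO-] = 0.003483/0.04397 = 0.07920 M.
Kb = Kw/Ka = 1.0e-14 / 1.8 x 10^-5 = 5.56e-10.
[OH^-] = sqrt(Kb x [CH3COO-]) = sqrt(5.56e-10 x 0.07920) = 6.63e-6 M.
pOH = 5.18, so pH = 14.00 - 5.18 = 8.82.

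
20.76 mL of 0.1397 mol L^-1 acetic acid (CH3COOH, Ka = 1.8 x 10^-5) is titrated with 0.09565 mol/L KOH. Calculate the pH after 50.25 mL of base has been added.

n(acid) = 0.1397 x 0.02076 = 0.002900 mol; n(KOH) added = 0.09565 x 0.05025 = 0.004806 mol.
Base is in excess by 0.004806 - 0.002900 = 0.001906 mol in a total volume of 0.07101 L.
[OH^-] = 0.001906/0.07101 = 0.02684 M, so pOH = 1.57 and pH = 14.00 - 1.57 = 12.43.

12.43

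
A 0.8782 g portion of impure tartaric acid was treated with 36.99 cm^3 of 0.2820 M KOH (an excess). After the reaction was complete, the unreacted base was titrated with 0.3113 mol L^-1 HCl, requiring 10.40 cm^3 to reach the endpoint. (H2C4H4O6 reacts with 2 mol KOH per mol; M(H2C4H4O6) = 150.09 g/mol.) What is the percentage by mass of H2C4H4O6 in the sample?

Total n(KOH) added = 0.2820 x 0.03699 = 0.01043 mol.
n(HCl) used = 0.3113 x 0.01040 = 0.003238 mol, which equals the excess n(KOH).
So n(KOH) consumed by the sample = 0.01043 - 0.003238 = 0.007194 mol.
n(H2C4H4O6) = 0.007194 / 2 = 0.003597 mol.
mass H2C4H4O6 = 0.003597 x 150.09 = 0.5398 g, so %H2C4H4O6 = 0.5398/0.8782 x 100 = 61.5%.

61.5%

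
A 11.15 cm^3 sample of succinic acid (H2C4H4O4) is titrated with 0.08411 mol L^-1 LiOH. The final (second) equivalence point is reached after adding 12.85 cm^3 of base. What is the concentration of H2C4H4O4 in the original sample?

n(LiOH) = 0.08411 x 0.01285 = 0.001081 mol.
At the final (second) equivalence point, 2 mol OH^- react per mol H2C4H4O4, so n(H2C4H4O4) = 0.001081 / 2 = 0.0005404 mol.
[H2C4H4O4] = 0.0005404 / 0.01115 L = 0.0485 M.

0.0485 M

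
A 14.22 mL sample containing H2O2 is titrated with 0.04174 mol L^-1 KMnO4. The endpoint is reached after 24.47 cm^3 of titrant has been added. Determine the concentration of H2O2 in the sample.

n(KMnO4) = 0.04174 x 0.02447 = 0.001021 mol.
From the balanced equation, 2 mol KMnO4 reacts with 5 mol H2O2, so n(H2O2) = 0.001021 x 5/2 = 0.002553 mol.
[H2O2] = 0.002553 / 0.01422 L = 0.180 M.

0.180 M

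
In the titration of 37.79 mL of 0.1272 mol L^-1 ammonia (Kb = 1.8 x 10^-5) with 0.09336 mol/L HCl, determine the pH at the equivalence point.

n(NH3) = 0.1272 x 0.03779 = 0.004807 mol; V(HCl) at equivalence = 0.004807/0.09336 = 0.05149 L.
At equivalence the base is fully converted to NH4+; total volume = 0.08928 L, so [NH4+] = 0.004807/0.08928 = 0.05384 M.
Ka(NH4+) = Kw/Kb = 1.0e-14 / 1.8 x 10^-5 = 5.56e-10.
[H^+] = sqrt(Ka x [NH4+]) = sqrt(5.56e-10 x 0.05384) = 5.47e-6 M.
pH = -log(5.47e-6) = 5.26.

5.26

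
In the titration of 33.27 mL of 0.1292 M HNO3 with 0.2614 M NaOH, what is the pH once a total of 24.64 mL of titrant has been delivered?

n(acid) = 0.1292 x 0.03327 = 0.004298 mol; n(NaOH) added = 0.2614 x 0.02464 = 0.006441 mol.
Base is in excess by 0.006441 - 0.004298 = 0.002142 mol in a total volume of 0.05791 L.
[OH^-] = 0.002142/0.05791 = 0.03700 M, so pOH = 1.43 and pH = 14.00 - 1.43 = 12.57.

12.57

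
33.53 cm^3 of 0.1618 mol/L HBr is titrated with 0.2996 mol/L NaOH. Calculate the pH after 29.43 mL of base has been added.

n(acid) = 0.1618 x 0.03353 = 0.005425 mol; n(NaOH) added = 0.2996 x 0.02943 = 0.008817 mol.
Base is in excess by 0.008817 - 0.005425 = 0.003392 mol in a total volume of 0.06296 L.
[OH^-] = 0.003392/0.06296 = 0.05388 M, so pOH = 1.27 and pH = 14.00 - 1.27 = 12.73.

12.73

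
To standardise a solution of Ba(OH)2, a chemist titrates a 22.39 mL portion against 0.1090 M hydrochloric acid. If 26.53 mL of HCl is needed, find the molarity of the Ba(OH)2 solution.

n(HCl) delivered = 0.1090 x 0.02653 = 0.002892 mol.
The reaction is 1 Ba(OH)2 + 2 HCl, so n(Ba(OH)2) = 0.002892 x 1/2 = 0.001446 mol.
[Ba(OH)2] = 0.001446 mol / 0.02239 L = 0.0646 M.

0.0646 M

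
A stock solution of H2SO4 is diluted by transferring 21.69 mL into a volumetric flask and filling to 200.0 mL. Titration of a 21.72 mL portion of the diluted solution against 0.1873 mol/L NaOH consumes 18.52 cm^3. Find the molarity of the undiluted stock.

0.736 M

n(NaOH) = 0.1873 x 0.01852 = 0.003469 mol.
n(H2SO4) in the aliquot = 0.003469 x 1/2 = 0.001734 mol.
[diluted H2SO4] = 0.001734 / 0.02172 = 0.07985 M.
Dilution factor = 200.0/21.69 = 9.221, so [stock] = 0.07985 x 9.221 = 0.736 M.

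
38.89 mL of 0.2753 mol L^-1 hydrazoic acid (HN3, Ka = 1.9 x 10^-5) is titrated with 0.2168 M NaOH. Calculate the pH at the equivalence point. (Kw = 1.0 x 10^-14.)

n(HN3) = 0.2753 x 0.03889 = 0.01071 mol; V(NaOH) at equivalence = 0.01071/0.2168 = 0.04938 L.
At equivalence all the acid is converted to N3-; total volume = 0.03889 + 0.04938 = 0.08827 L, so [N3-] = 0.01071/0.08827 = 0.1213 M.
Kb = Kw/Ka = 1.0e-14 / 1.9 x 10^-5 = 5.26e-10.
[OH^-] = sqrt(Kb x [N3-]) = sqrt(5.26e-10 x 0.1213) = 7.99e-6 M.
pOH = 5.10, so pH = 14.00 - 5.10 = 8.90.

8.90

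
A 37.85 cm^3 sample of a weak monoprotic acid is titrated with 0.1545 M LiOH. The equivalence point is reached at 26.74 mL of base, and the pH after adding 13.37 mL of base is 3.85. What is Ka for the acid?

1.4 x 10^-4

13.37 mL is half of the equivalence volume, so this is the half-equivalence point where [HA] = [A^-].
At half-equivalence pH = pKa, so pKa = 3.85.
Ka = 10^(-3.85) = 1.4 x 10^-4.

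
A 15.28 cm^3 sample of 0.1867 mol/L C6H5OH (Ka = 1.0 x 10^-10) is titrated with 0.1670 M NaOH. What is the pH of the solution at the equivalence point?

11.47

n(C6H5OH) = 0.1867 x 0.01528 = 0.002853 mol; V(NaOH) at equivalence = 0.002853/0.1670 = 0.01708 L.
At equivalence all the acid is converted to C6H5O-; total volume = 0.01528 + 0.01708 = 0.03236 L, so [C6H5O-] = 0.002853/0.03236 = 0.08815 M.
Kb = Kw/Ka = 1.0e-14 / 1.0 x 10^-10 = 0.000100.
[OH^-] = sqrt(Kb x [C6H5O-]) = sqrt(0.000100 x 0.08815) = 0.00297 M.
pOH = 2.53, so pH = 14.00 - 2.53 = 11.47.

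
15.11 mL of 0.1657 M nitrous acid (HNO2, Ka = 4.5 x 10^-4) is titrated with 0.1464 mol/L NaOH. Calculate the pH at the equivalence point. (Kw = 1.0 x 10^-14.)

8.12

n(HNO2) = 0.1657 x 0.01511 = 0.002504 mol; V(NaOH) at equivalence = 0.002504/0.1464 = 0.01710 L.
At equivalence all the acid is converted to NO2-; total volume = 0.01511 + 0.01710 = 0.03221 L, so [NO2-] = 0.002504/0.03221 = 0.07773 M.
Kb = Kw/Ka = 1.0e-14 / 4.5 x 10^-4 = 2.22e-11.
[OH^-] = sqrt(Kb x [NO2-]) = sqrt(2.22e-11 x 0.07773) = 1.31e-6 M.
pOH = 5.88, so pH = 14.00 - 5.88 = 8.12.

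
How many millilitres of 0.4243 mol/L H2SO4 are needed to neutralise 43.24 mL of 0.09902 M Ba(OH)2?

n(Ba(OH)2) = 0.09902 mol/L x 0.04324 L = 0.004282 mol.
At equivalence n(H2SO4) = n(Ba(OH)2) = 0.004282 mol.
V(H2SO4) = 0.004282 / 0.4243 = 0.01009 L = 10.1 mL.

10.1 mL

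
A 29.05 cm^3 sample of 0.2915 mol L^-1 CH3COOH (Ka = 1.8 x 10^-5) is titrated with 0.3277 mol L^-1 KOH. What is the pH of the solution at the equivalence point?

n(CH3COOH) = 0.2915 x 0.02905 = 0.008468 mol; V(KOH) at equivalence = 0.008468/0.3277 = 0.02584 L.
At equivalence all the acid is converted to CH3COO-; total volume = 0.02905 + 0.02584 = 0.05489 L, so [CH3COO-] = 0.008468/0.05489 = 0.1543 M.
Kb = Kw/Ka = 1.0e-14 / 1.8 x 10^-5 = 5.56e-10.
[OH^-] = sqrt(Kb x [CH3COO-]) = sqrt(5.56e-10 x 0.1543) = 9.26e-6 M.
pOH = 5.03, so pH = 14.00 - 5.03 = 8.97.

8.97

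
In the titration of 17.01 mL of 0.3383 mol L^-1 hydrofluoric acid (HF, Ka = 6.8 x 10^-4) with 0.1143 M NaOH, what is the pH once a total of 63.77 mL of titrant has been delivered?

12.28

n(acid) = 0.3383 x 0.01701 = 0.005754 mol; n(NaOH) added = 0.1143 x 0.06377 = 0.007289 mol.
Base is in excess by 0.007289 - 0.005754 = 0.001534 mol in a total volume of 0.08078 L.
[OH^-] = 0.001534/0.08078 = 0.01900 M, so pOH = 1.72 and pH = 14.00 - 1.72 = 12.28.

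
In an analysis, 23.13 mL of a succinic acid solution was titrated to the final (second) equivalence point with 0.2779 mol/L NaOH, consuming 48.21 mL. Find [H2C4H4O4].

0.290 M

n(NaOH) = 0.2779 x 0.04821 = 0.01340 mol.
At the final (second) equivalence point, 2 mol OH^- react per mol H2C4H4O4, so n(H2C4H4O4) = 0.01340 / 2 = 0.006699 mol.
[H2C4H4O4] = 0.006699 / 0.02313 L = 0.290 M.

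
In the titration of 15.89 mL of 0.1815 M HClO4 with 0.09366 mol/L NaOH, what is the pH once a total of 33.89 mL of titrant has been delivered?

11.77

n(acid) = 0.1815 x 0.01589 = 0.002884 mol; n(NaOH) added = 0.09366 x 0.03389 = 0.003174 mol.
Base is in excess by 0.003174 - 0.002884 = 0.0002901 mol in a total volume of 0.04978 L.
[OH^-] = 0.0002901/0.04978 = 0.005828 M, so pOH = 2.23 and pH = 14.00 - 2.23 = 11.77.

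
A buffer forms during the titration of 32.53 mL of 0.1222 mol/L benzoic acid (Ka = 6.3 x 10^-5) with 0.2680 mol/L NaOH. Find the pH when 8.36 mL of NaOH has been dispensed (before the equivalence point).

Initial n(C6H5COOH) = 0.1222 x 0.03253 = 0.003975 mol.
n(NaOH) added = 0.2680 x 0.008360 = 0.002240 mol, converting that many moles of C6H5COOH to C6H5COO-.
Remaining n(C6H5COOH) = 0.001735 mol; n(C6H5COO-) = 0.002240 mol.
By Henderson-Hasselbalch, pH = pKa + log([A^-]/[HA]) = 4.20 + log(0.002240/0.001735) = 4.20 + (+0.11) = 4.31.

4.31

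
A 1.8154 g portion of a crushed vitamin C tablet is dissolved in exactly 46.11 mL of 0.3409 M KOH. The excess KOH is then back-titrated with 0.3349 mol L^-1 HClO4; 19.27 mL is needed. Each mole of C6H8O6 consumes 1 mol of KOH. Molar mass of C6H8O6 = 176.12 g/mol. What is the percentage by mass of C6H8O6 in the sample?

Total n(KOH) added = 0.3409 x 0.04611 = 0.01572 mol.
n(HClO4) used = 0.3349 x 0.01927 = 0.006454 mol, which equals the excess n(KOH).
So n(KOH) consumed by the sample = 0.01572 - 0.006454 = 0.009265 mol.
n(C6H8O6) = 0.009265 / 1 = 0.009265 mol.
mass C6H8O6 = 0.009265 x 176.12 = 1.632 g, so %C6H8O6 = 1.632/1.8154 x 100 = 89.9%.

89.9%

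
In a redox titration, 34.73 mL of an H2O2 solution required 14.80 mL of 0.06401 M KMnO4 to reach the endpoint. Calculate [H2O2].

n(KMnO4) = 0.06401 x 0.01480 = 0.0009473 mol.
From the balanced equation, 2 mol KMnO4 reacts with 5 mol H2O2, so n(H2O2) = 0.0009473 x 5/2 = 0.002368 mol.
[H2O2] = 0.002368 / 0.03473 L = 0.0682 M.

0.0682 M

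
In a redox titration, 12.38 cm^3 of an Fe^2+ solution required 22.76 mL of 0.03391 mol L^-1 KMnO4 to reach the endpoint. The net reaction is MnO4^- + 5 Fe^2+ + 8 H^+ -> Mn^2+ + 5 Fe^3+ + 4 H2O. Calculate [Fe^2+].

0.312 M

n(KMnO4) = 0.03391 x 0.02276 = 0.0007718 mol.
From the balanced equation, 1 mol KMnO4 reacts with 5 mol Fe^2+, so n(Fe^2+) = 0.0007718 x 5/1 = 0.003859 mol.
[Fe^2+] = 0.003859 / 0.01238 L = 0.312 M.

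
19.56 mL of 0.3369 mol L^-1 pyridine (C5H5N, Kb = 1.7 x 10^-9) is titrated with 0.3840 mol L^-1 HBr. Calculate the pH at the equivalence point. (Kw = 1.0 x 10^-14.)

n(C5H5N) = 0.3369 x 0.01956 = 0.006590 mol; V(HBr) at equivalence = 0.006590/0.3840 = 0.01716 L.
At equivalence the base is fully converted to C5H5NH+; total volume = 0.03672 L, so [C5H5NH+] = 0.006590/0.03672 = 0.1795 M.
Ka(C5H5NH+) = Kw/Kb = 1.0e-14 / 1.7 x 10^-9 = 5.88e-6.
[H^+] = sqrt(Ka x [C5H5NH+]) = sqrt(5.88e-6 x 0.1795) = 0.00103 M.
pH = -log(0.00103) = 2.99.

2.99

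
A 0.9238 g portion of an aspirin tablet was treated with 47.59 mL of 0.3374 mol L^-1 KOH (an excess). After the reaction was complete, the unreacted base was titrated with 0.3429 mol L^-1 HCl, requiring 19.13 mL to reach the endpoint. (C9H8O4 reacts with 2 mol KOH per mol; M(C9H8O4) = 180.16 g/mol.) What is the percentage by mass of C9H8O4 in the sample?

92.6%

Total n(KOH) added = 0.3374 x 0.04759 = 0.01606 mol.
n(HCl) used = 0.3429 x 0.01913 = 0.006560 mol, which equals the excess n(KOH).
So n(KOH) consumed by the sample = 0.01606 - 0.006560 = 0.009497 mol.
n(C9H8O4) = 0.009497 / 2 = 0.004749 mol.
mass C9H8O4 = 0.004749 x 180.16 = 0.8555 g, so %C9H8O4 = 0.8555/0.9238 x 100 = 92.6%.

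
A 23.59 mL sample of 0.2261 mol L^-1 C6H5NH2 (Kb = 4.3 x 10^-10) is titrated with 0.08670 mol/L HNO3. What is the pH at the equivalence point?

n(C6H5NH2) = 0.2261 x 0.02359 = 0.005334 mol; V(HNO3) at equivalence = 0.005334/0.08670 = 0.06152 L.
At equivalence the base is fully converted to C6H5NH3+; total volume = 0.08511 L, so [C6H5NH3+] = 0.005334/0.08511 = 0.06267 M.
Ka(C6H5NH3+) = Kw/Kb = 1.0e-14 / 4.3 x 10^-10 = 2.33e-5.
[H^+] = sqrt(Ka x [C6H5NH3+]) = sqrt(2.33e-5 x 0.06267) = 0.00121 M.
pH = -log(0.00121) = 2.92.

2.92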